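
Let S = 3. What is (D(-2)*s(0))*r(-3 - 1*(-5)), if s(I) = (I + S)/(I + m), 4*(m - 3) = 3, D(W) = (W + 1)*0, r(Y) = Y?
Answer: 0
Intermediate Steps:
D(W) = 0 (D(W) = (1 + W)*0 = 0)
m = 15/4 (m = 3 + (¼)*3 = 3 + ¾ = 15/4 ≈ 3.7500)
s(I) = (3 + I)/(15/4 + I) (s(I) = (I + 3)/(I + 15/4) = (3 + I)/(15/4 + I))
(D(-2)*s(0))*r(-3 - 1*(-5)) = (0*(4*(3 + 0)/(15 + 4*0)))*(-3 - 1*(-5)) = (0*(4*3/(15 + 0)))*(-3 + 5) = (0*(4*3/15))*2 = (0*(4*(1/15)*3))*2 = (0*(⅘))*2 = 0*2 = 0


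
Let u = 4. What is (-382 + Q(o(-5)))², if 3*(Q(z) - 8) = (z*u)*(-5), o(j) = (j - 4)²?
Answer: 835396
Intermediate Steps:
o(j) = (-4 + j)²
Q(z) = 8 - 20*z/3 (Q(z) = 8 + ((z*4)*(-5))/3 = 8 + ((4*z)*(-5))/3 = 8 + (-20*z)/3 = 8 - 20*z/3)
(-382 + Q(o(-5)))² = (-382 + (8 - 20*(-4 - 5)²/3))² = (-382 + (8 - 20/3*(-9)²))² = (-382 + (8 - 20/3*81))² = (-382 + (8 - 540))² = (-382 - 532)² = (-914)² = 835396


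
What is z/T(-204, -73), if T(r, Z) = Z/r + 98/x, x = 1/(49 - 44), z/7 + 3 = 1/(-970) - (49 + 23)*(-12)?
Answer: 596310666/48516005 ≈ 12.291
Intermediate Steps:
z = 5846183/970 (z = -21 + 7*(1/(-970) - (49 + 23)*(-12)) = -21 + 7*(-1/970 - 72*(-12)) = -21 + 7*(-1/970 - 1*(-864)) = -21 + 7*(-1/970 + 864) = -21 + 7*(838079/970) = -21 + 5866553/970 = 5846183/970 ≈ 6027.0)
x = ⅕ (x = 1/5 = ⅕ ≈ 0.20000)
T(r, Z) = 490 + Z/r (T(r, Z) = Z/r + 98/(⅕) = Z/r + 98*5 = Z/r + 490 = 490 + Z/r)
z/T(-204, -73) = 5846183/(970*(490 - 73/(-204))) = 5846183/(970*(490 - 73*(-1/204))) = 5846183/(970*(490 + 73/204)) = 5846183/(970*(100033/204)) = (5846183/970)*(204/100033) = 596310666/48516005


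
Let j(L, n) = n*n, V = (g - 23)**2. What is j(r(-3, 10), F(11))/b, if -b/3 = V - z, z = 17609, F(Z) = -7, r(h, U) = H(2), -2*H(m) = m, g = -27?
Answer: 49/45327 ≈ 0.0010810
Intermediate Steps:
H(m) = -m/2
r(h, U) = -1 (r(h, U) = -1/2*2 = -1)
V = 2500 (V = (-27 - 23)**2 = (-50)**2 = 2500)
b = 45327 (b = -3*(2500 - 1*17609) = -3*(2500 - 17609) = -3*(-15109) = 45327)
j(L, n) = n**2
j(r(-3, 10), F(11))/b = (-7)**2/45327 = 49*(1/45327) = 49/45327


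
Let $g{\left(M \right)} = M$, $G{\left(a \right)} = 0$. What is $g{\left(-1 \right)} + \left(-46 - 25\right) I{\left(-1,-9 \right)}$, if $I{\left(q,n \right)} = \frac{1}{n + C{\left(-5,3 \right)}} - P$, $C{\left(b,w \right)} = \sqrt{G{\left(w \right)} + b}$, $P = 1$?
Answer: $\frac{6659}{86} + \frac{71 i \sqrt{5}}{86} \approx 77.43 + 1.8461 i$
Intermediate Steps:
$C{\left(b,w \right)} = \sqrt{b}$ ($C{\left(b,w \right)} = \sqrt{0 + b} = \sqrt{b}$)
$I{\left(q,n \right)} = -1 + \frac{1}{n + i \sqrt{5}}$ ($I{\left(q,n \right)} = \frac{1}{n + \sqrt{-5}} - 1 = \frac{1}{n + i \sqrt{5}} - 1 = -1 + \frac{1}{n + i \sqrt{5}}$)
$g{\left(-1 \right)} + \left(-46 - 25\right) I{\left(-1,-9 \right)} = -1 + \left(-46 - 25\right) \frac{1 - -9 - i \sqrt{5}}{-9 + i \sqrt{5}} = -1 - 71 \frac{1 + 9 - i \sqrt{5}}{-9 + i \sqrt{5}} = -1 - 71 \frac{10 - i \sqrt{5}}{-9 + i \sqrt{5}} = -1 - \frac{71 \left(10 - i \sqrt{5}\right)}{-9 + i \sqrt{5}}$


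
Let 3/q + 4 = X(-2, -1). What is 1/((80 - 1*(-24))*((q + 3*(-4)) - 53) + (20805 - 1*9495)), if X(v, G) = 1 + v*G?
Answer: 1/4238 ≈ 0.00023596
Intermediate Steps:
X(v, G) = 1 + G*v
q = -3 (q = 3/(-4 + (1 - 1*(-2))) = 3/(-4 + (1 + 2)) = 3/(-4 + 3) = 3/(-1) = 3*(-1) = -3)
1/((80 - 1*(-24))*((q + 3*(-4)) - 53) + (20805 - 1*9495)) = 1/((80 - 1*(-24))*((-3 + 3*(-4)) - 53) + (20805 - 1*9495)) = 1/((80 + 24)*((-3 - 12) - 53) + (20805 - 9495)) = 1/(104*(-15 - 53) + 11310) = 1/(104*(-68) + 11310) = 1/(-7072 + 11310) = 1/4238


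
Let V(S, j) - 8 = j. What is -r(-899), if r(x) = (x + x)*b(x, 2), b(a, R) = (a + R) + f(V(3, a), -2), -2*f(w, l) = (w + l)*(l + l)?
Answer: -4824034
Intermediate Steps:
V(S, j) = 8 + j
f(w, l) = -l*(l + w) (f(w, l) = -(w + l)*(l + l)/2 = -(l + w)*2*l/2 = -l*(l + w))
b(a, R) = 12 + R + 3*a (b(a, R) = (a + R) - 1*(-2)*(-2 + (8 + a)) = (R + a) - 1*(-2)*(6 + a) = (R + a) + (12 + 2*a) = 12 + R + 3*a)
r(x) = 2*x*(14 + 3*x) (r(x) = (x + x)*(12 + 2 + 3*x) = (2*x)*(14 + 3*x) = 2*x*(14 + 3*x))
-r(-899) = -2*(-899)*(14 + 3*(-899)) = -2*(-899)*(14 - 2697) = -2*(-899)*(-2683) = -1*4824034 = -4824034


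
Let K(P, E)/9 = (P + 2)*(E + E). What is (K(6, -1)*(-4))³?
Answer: 191102976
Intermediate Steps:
K(P, E) = 18*E*(2 + P) (K(P, E) = 9*((P + 2)*(E + E)) = 9*((2 + P)*(2*E)) = 9*(2*E*(2 + P)) = 18*E*(2 + P))
(K(6, -1)*(-4))³ = ((18*(-1)*(2 + 6))*(-4))³ = ((18*(-1)*8)*(-4))³ = (-144*(-4))³ = 576³ = 191102976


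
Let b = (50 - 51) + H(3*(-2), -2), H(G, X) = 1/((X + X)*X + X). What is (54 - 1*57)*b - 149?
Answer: -293/2 ≈ -146.50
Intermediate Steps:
H(G, X) = 1/(X + 2*X²) (H(G, X) = 1/((2*X)*X + X) = 1/(2*X² + X) = 1/(X + 2*X²))
b = -⅚ (b = (50 - 51) + 1/((-2)*(1 + 2*(-2))) = -1 - 1/(2*(1 - 4)) = -1 - ½/(-3) = -1 - ½*(-⅓) = -1 + ⅙ = -⅚ ≈ -0.83333)
(54 - 1*57)*b - 149 = (54 - 1*57)*(-⅚) - 149 = (54 - 57)*(-⅚) - 149 = -3*(-⅚) - 149 = 5/2 - 149 = -293/2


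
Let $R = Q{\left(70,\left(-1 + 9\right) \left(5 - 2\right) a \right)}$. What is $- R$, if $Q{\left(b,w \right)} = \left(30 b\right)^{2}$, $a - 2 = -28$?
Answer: $-4410000$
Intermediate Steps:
$a = -26$ ($a = 2 - 28 = -26$)
$Q{\left(b,w \right)} = 900 b^{2}$
$R = 4410000$ ($R = 900 \cdot 70^{2} = 900 \cdot 4900 = 4410000$)
$- R = \left(-1\right) 4410000 = -4410000$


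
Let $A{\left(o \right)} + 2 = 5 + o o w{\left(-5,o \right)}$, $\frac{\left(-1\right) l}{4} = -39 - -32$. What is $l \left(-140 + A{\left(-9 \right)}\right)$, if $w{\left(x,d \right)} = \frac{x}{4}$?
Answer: $-6671$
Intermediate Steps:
$w{\left(x,d \right)} = \frac{x}{4}$ ($w{\left(x,d \right)} = x \frac{1}{4} = \frac{x}{4}$)
$l = 28$ ($l = - 4 \left(-39 - -32\right) = - 4 \left(-39 + 32\right) = \left(-4\right) \left(-7\right) = 28$)
$A{\left(o \right)} = 3 - \frac{5 o^{2}}{4}$ ($A{\left(o \right)} = -2 + \left(5 + o o \frac{1}{4} \left(-5\right)\right) = -2 + \left(5 + o o \left(- \frac{5}{4}\right)\right) = -2 + \left(5 + o \left(- \frac{5 o}{4}\right)\right) = -2 - \left(-5 + \frac{5 o^{2}}{4}\right) = 3 - \frac{5 o^{2}}{4}$)
$l \left(-140 + A{\left(-9 \right)}\right) = 28 \left(-140 + \left(3 - \frac{5 \left(-9\right)^{2}}{4}\right)\right) = 28 \left(-140 + \left(3 - \frac{405}{4}\right)\right) = 28 \left(-140 - \frac{393}{4}\right) = 28 \left(- \frac{953}{4}\right) = -6671$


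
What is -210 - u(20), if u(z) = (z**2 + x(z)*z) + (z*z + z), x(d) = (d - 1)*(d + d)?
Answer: -16230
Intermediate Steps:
x(d) = 2*d*(-1 + d) (x(d) = (-1 + d)*(2*d) = 2*d*(-1 + d))
u(z) = z + 2*z**2 + 2*z**2*(-1 + z) (u(z) = (z**2 + (2*z*(-1 + z))*z) + (z*z + z) = (z**2 + 2*z**2*(-1 + z)) + (z**2 + z) = (z**2 + 2*z**2*(-1 + z)) + (z + z**2) = z + 2*z**2 + 2*z**2*(-1 + z))
-210 - u(20) = -210 - (20 + 2*20**3) = -210 - (20 + 2*8000) = -210 - (20 + 16000) = -210 - 1*16020 = -210 - 16020 = -16230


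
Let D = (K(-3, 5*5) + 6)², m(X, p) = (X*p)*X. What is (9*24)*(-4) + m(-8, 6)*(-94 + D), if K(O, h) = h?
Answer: 332064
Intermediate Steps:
m(X, p) = p*X²
D = 961 (D = (5*5 + 6)² = (25 + 6)² = 31² = 961)
(9*24)*(-4) + m(-8, 6)*(-94 + D) = (9*24)*(-4) + (6*(-8)²)*(-94 + 961) = 216*(-4) + (6*64)*867 = -864 + 384*867 = -864 + 332928 = 332064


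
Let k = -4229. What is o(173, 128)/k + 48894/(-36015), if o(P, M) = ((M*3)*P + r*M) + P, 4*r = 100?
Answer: -906933267/50769145 ≈ -17.864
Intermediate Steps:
r = 25 (r = (¼)*100 = 25)
o(P, M) = P + 25*M + 3*M*P (o(P, M) = ((M*3)*P + 25*M) + P = ((3*M)*P + 25*M) + P = (3*M*P + 25*M) + P = (25*M + 3*M*P) + P = P + 25*M + 3*M*P)
o(173, 128)/k + 48894/(-36015) = (173 + 25*128 + 3*128*173)/(-4229) + 48894/(-36015) = (173 + 3200 + 66432)*(-1/4229) + 48894*(-1/36015) = 69805*(-1/4229) - 16298/12005 = -69805/4229 - 16298/12005 = -906933267/50769145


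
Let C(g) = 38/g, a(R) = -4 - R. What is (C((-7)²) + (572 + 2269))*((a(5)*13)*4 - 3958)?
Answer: -616307222/49 ≈ -1.2578e+7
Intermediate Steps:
(C((-7)²) + (572 + 2269))*((a(5)*13)*4 - 3958) = (38/((-7)²) + (572 + 2269))*(((-4 - 1*5)*13)*4 - 3958) = (38/49 + 2841)*(((-4 - 5)*13)*4 - 3958) = (38*(1/49) + 2841)*(-9*13*4 - 3958) = (38/49 + 2841)*(-117*4 - 3958) = 139247*(-468 - 3958)/49 = (139247/49)*(-4426) = -616307222/49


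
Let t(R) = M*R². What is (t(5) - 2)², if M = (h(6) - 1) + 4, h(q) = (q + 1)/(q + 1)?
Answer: 9604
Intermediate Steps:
h(q) = 1 (h(q) = (1 + q)/(1 + q) = 1)
M = 4 (M = (1 - 1) + 4 = 0 + 4 = 4)
t(R) = 4*R²
(t(5) - 2)² = (4*5² - 2)² = (4*25 - 2)² = (100 - 2)² = 98² = 9604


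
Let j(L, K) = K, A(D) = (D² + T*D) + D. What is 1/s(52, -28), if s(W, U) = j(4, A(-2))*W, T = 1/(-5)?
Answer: 5/624 ≈ 0.0080128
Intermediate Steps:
T = -⅕ ≈ -0.20000
A(D) = D² + 4*D/5 (A(D) = (D² - D/5) + D = D² + 4*D/5)
s(W, U) = 12*W/5 (s(W, U) = ((⅕)*(-2)*(4 + 5*(-2)))*W = ((⅕)*(-2)*(4 - 10))*W = ((⅕)*(-2)*(-6))*W = 12*W/5)
1/s(52, -28) = 1/((12/5)*52) = 1/(624/5) = 5/624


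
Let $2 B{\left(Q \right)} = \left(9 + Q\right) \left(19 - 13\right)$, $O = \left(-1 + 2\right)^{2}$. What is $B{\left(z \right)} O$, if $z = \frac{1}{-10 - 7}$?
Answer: $\frac{456}{17} \approx 26.824$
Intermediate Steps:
$O = 1$ ($O = 1^{2} = 1$)
$z = - \frac{1}{17}$ ($z = \frac{1}{-17} = - \frac{1}{17} \approx -0.058824$)
$B{\left(Q \right)} = 27 + 3 Q$ ($B{\left(Q \right)} = \frac{\left(9 + Q\right) \left(19 - 13\right)}{2} = \frac{\left(9 + Q\right) 6}{2} = \frac{54 + 6 Q}{2} = 27 + 3 Q$)
$B{\left(z \right)} O = \left(27 + 3 \left(- \frac{1}{17}\right)\right) 1 = \left(27 - \frac{3}{17}\right) 1 = \frac{456}{17} \cdot 1 = \frac{456}{17}$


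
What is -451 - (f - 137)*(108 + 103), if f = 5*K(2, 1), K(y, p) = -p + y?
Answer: 27401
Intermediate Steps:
K(y, p) = y - p
f = 5 (f = 5*(2 - 1*1) = 5*(2 - 1) = 5*1 = 5)
-451 - (f - 137)*(108 + 103) = -451 - (5 - 137)*(108 + 103) = -451 - (-132)*211 = -451 - 1*(-27852) = -451 + 27852 = 27401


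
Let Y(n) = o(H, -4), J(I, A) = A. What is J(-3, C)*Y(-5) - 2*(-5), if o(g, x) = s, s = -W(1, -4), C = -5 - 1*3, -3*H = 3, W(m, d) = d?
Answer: -22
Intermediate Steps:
H = -1 (H = -⅓*3 = -1)
C = -8 (C = -5 - 3 = -8)
s = 4 (s = -1*(-4) = 4)
o(g, x) = 4
Y(n) = 4
J(-3, C)*Y(-5) - 2*(-5) = -8*4 - 2*(-5) = -32 + 10 = -22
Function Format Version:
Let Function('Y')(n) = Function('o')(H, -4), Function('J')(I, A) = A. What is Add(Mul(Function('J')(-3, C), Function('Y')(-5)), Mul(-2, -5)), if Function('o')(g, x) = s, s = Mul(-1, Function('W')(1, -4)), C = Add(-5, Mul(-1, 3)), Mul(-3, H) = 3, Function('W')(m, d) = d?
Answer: -22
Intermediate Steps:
H = -1 (H = Mul(Rational(-1, 3), 3) = -1)
C = -8 (C = Add(-5, -3) = -8)
s = 4 (s = Mul(-1, -4) = 4)
Function('o')(g, x) = 4
Function('Y')(n) = 4
Add(Mul(Function('J')(-3, C), Function('Y')(-5)), Mul(-2, -5)) = Add(Mul(-8, 4), Mul(-2, -5)) = Add(-32, 10) = -22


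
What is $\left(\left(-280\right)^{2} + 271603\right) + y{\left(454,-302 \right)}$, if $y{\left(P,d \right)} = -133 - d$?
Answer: $350172$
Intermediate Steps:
$\left(\left(-280\right)^{2} + 271603\right) + y{\left(454,-302 \right)} = \left(\left(-280\right)^{2} + 271603\right) - -169 = \left(78400 + 271603\right) + \left(-133 + 302\right) = 350003 + 169 = 350172$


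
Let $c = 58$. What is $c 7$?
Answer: $406$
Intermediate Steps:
$c 7 = 58 \cdot 7 = 406$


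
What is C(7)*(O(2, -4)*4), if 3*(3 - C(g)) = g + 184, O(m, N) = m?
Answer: -1456/3 ≈ -485.33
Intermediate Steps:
C(g) = -175/3 - g/3 (C(g) = 3 - (g + 184)/3 = 3 - (184 + g)/3 = 3 + (-184/3 - g/3) = -175/3 - g/3)
C(7)*(O(2, -4)*4) = (-175/3 - ⅓*7)*(2*4) = (-175/3 - 7/3)*8 = -182/3*8 = -1456/3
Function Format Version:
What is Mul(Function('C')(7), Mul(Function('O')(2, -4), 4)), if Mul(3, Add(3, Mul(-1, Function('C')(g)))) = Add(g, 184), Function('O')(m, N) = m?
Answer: Rational(-1456, 3) ≈ -485.33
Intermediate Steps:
Function('C')(g) = Add(Rational(-175, 3), Mul(Rational(-1, 3), g)) (Function('C')(g) = Add(3, Mul(Rational(-1, 3), Add(g, 184))) = Add(3, Mul(Rational(-1, 3), Add(184, g))) = Add(3, Add(Rational(-184, 3), Mul(Rational(-1, 3), g))) = Add(Rational(-175, 3), Mul(Rational(-1, 3), g)))
Mul(Function('C')(7), Mul(Function('O')(2, -4), 4)) = Mul(Add(Rational(-175, 3), Mul(Rational(-1, 3), 7)), Mul(2, 4)) = Mul(Add(Rational(-175, 3), Rational(-7, 3)), 8) = Mul(Rational(-182, 3), 8) = Rational(-1456, 3)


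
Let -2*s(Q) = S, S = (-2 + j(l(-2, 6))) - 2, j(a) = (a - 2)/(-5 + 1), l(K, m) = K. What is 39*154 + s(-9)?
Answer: 12015/2 ≈ 6007.5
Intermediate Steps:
j(a) = ½ - a/4 (j(a) = (-2 + a)/(-4) = (-2 + a)*(-¼) = ½ - a/4)
S = -3 (S = (-2 + (½ - ¼*(-2))) - 2 = (-2 + (½ + ½)) - 2 = (-2 + 1) - 2 = -1 - 2 = -3)
s(Q) = 3/2 (s(Q) = -½*(-3) = 3/2)
39*154 + s(-9) = 39*154 + 3/2 = 6006 + 3/2 = 12015/2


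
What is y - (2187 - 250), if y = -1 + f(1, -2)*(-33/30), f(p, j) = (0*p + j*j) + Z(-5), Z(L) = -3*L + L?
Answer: -9767/5 ≈ -1953.4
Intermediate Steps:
Z(L) = -2*L
f(p, j) = 10 + j² (f(p, j) = (0*p + j*j) - 2*(-5) = (0 + j²) + 10 = j² + 10 = 10 + j²)
y = -82/5 (y = -1 + (10 + (-2)²)*(-33/30) = -1 + (10 + 4)*(-33*1/30) = -1 + 14*(-11/10) = -1 - 77/5 = -82/5 ≈ -16.400)
y - (2187 - 250) = -82/5 - (2187 - 250) = -82/5 - 1*1937 = -82/5 - 1937 = -9767/5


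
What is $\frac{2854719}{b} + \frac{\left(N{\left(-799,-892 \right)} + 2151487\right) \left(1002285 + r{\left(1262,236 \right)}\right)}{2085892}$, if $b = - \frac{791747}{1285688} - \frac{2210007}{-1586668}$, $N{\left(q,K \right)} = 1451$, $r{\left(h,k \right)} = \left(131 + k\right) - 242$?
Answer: $\frac{973009423462509987858177}{206651908356664465} \approx 4.7084 \cdot 10^{6}$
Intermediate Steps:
$r{\left(h,k \right)} = -111 + k$
$b = \frac{396284962705}{509990001896}$ ($b = \left(-791747\right) \frac{1}{1285688} - - \frac{2210007}{1586668} = - \frac{791747}{1285688} + \frac{2210007}{1586668} = \frac{396284962705}{509990001896} \approx 0.77704$)
$\frac{2854719}{b} + \frac{\left(N{\left(-799,-892 \right)} + 2151487\right) \left(1002285 + r{\left(1262,236 \right)}\right)}{2085892} = \frac{2854719}{\frac{396284962705}{509990001896}} + \frac{\left(1451 + 2151487\right) \left(1002285 + \left(-111 + 236\right)\right)}{2085892} = 2854719 \cdot \frac{509990001896}{396284962705} + 2152938 \left(1002285 + 125\right) \frac{1}{2085892} = \frac{1455878148222547224}{396284962705} + 2152938 \cdot 1002410 \cdot \frac{1}{2085892} = \frac{1455878148222547224}{396284962705} + 2158126580580 \cdot \frac{1}{2085892} = \frac{1455878148222547224}{396284962705} + \frac{539531645145}{521473} = \frac{973009423462509987858177}{206651908356664465}$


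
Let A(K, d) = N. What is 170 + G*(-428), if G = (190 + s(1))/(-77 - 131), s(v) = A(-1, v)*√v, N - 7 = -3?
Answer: 14799/26 ≈ 569.19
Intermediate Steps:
N = 4 (N = 7 - 3 = 4)
A(K, d) = 4
s(v) = 4*√v
G = -97/104 (G = (190 + 4*√1)/(-77 - 131) = (190 + 4*1)/(-208) = (190 + 4)*(-1/208) = 194*(-1/208) = -97/104 ≈ -0.93269)
170 + G*(-428) = 170 - 97/104*(-428) = 170 + 10379/26 = 14799/26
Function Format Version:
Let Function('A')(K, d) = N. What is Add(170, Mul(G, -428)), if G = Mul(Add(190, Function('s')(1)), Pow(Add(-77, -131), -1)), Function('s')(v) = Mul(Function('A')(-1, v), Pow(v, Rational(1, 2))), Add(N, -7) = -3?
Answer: Rational(14799, 26) ≈ 569.19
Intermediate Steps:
N = 4 (N = Add(7, -3) = 4)
Function('A')(K, d) = 4
Function('s')(v) = Mul(4, Pow(v, Rational(1, 2)))
G = Rational(-97, 104) (G = Mul(Add(190, Mul(4, Pow(1, Rational(1, 2)))), Pow(Add(-77, -131), -1)) = Mul(Add(190, Mul(4, 1)), Pow(-208, -1)) = Mul(Add(190, 4), Rational(-1, 208)) = Mul(194, Rational(-1, 208)) = Rational(-97, 104) ≈ -0.93269)
Add(170, Mul(G, -428)) = Add(170, Mul(Rational(-97, 104), -428)) = Add(170, Rational(10379, 26)) = Rational(14799, 26)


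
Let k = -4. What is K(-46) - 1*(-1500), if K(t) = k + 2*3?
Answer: 1502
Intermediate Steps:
K(t) = 2 (K(t) = -4 + 2*3 = -4 + 6 = 2)
K(-46) - 1*(-1500) = 2 - 1*(-1500) = 2 + 1500 = 1502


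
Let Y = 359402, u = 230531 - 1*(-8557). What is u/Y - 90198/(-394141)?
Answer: 63325862502/70827531841 ≈ 0.89408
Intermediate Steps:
u = 239088 (u = 230531 + 8557 = 239088)
u/Y - 90198/(-394141) = 239088/359402 - 90198/(-394141) = 239088*(1/359402) - 90198*(-1/394141) = 119544/179701 + 90198/394141 = 63325862502/70827531841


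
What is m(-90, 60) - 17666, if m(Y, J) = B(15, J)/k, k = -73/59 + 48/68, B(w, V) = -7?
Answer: -9408957/533 ≈ -17653.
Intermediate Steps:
k = -533/1003 (k = -73*1/59 + 48*(1/68) = -73/59 + 12/17 = -533/1003 ≈ -0.53141)
m(Y, J) = 7021/533 (m(Y, J) = -7/(-533/1003) = -7*(-1003/533) = 7021/533)
m(-90, 60) - 17666 = 7021/533 - 17666 = -9408957/533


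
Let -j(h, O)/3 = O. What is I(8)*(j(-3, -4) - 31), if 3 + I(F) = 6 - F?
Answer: 95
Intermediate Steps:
j(h, O) = -3*O
I(F) = 3 - F (I(F) = -3 + (6 - F) = 3 - F)
I(8)*(j(-3, -4) - 31) = (3 - 1*8)*(-3*(-4) - 31) = (3 - 8)*(12 - 31) = -5*(-19) = 95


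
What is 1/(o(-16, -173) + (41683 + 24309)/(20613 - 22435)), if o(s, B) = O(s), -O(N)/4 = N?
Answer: 911/25308 ≈ 0.035996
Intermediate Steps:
O(N) = -4*N
o(s, B) = -4*s
1/(o(-16, -173) + (41683 + 24309)/(20613 - 22435)) = 1/(-4*(-16) + (41683 + 24309)/(20613 - 22435)) = 1/(64 + 65992/(-1822)) = 1/(64 + 65992*(-1/1822)) = 1/(64 - 32996/911) = 1/(25308/911) = 911/25308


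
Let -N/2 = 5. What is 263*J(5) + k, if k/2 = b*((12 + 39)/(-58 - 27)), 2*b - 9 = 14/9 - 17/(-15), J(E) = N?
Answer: -197776/75 ≈ -2637.0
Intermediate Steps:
N = -10 (N = -2*5 = -10)
J(E) = -10
b = 263/45 (b = 9/2 + (14/9 - 17/(-15))/2 = 9/2 + (14*(1/9) - 17*(-1/15))/2 = 9/2 + (14/9 + 17/15)/2 = 9/2 + (1/2)*(121/45) = 9/2 + 121/90 = 263/45 ≈ 5.8444)
k = -526/75 (k = 2*(263*((12 + 39)/(-58 - 27))/45) = 2*(263*(51/(-85))/45) = 2*(263*(51*(-1/85))/45) = 2*((263/45)*(-3/5)) = 2*(-263/75) = -526/75 ≈ -7.0133)
263*J(5) + k = 263*(-10) - 526/75 = -2630 - 526/75 = -197776/75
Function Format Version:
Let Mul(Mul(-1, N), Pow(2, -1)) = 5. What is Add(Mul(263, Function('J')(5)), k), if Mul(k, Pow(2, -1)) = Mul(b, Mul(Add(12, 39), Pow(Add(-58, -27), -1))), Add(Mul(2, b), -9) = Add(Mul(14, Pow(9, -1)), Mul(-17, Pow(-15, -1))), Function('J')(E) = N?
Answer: Rational(-197776, 75) ≈ -2637.0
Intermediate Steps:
N = -10 (N = Mul(-2, 5) = -10)
Function('J')(E) = -10
b = Rational(263, 45) (b = Add(Rational(9, 2), Mul(Rational(1, 2), Add(Mul(14, Pow(9, -1)), Mul(-17, Pow(-15, -1))))) = Add(Rational(9, 2), Mul(Rational(1, 2), Add(Mul(14, Rational(1, 9)), Mul(-17, Rational(-1, 15))))) = Add(Rational(9, 2), Mul(Rational(1, 2), Add(Rational(14, 9), Rational(17, 15)))) = Add(Rational(9, 2), Mul(Rational(1, 2), Rational(121, 45))) = Add(Rational(9, 2), Rational(121, 90)) = Rational(263, 45) ≈ 5.8444)
k = Rational(-526, 75) (k = Mul(2, Mul(Rational(263, 45), Mul(Add(12, 39), Pow(Add(-58, -27), -1)))) = Mul(2, Mul(Rational(263, 45), Mul(51, Pow(-85, -1)))) = Mul(2, Mul(Rational(263, 45), Mul(51, Rational(-1, 85)))) = Mul(2, Mul(Rational(263, 45), Rational(-3, 5))) = Mul(2, Rational(-263, 75)) = Rational(-526, 75) ≈ -7.0133)
Add(Mul(263, Function('J')(5)), k) = Add(Mul(263, -10), Rational(-526, 75)) = Add(-2630, Rational(-526, 75)) = Rational(-197776, 75)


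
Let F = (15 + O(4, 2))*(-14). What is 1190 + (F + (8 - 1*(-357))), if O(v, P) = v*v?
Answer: 1121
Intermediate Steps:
O(v, P) = v²
F = -434 (F = (15 + 4²)*(-14) = (15 + 16)*(-14) = 31*(-14) = -434)
1190 + (F + (8 - 1*(-357))) = 1190 + (-434 + (8 - 1*(-357))) = 1190 + (-434 + (8 + 357)) = 1190 + (-434 + 365) = 1190 - 69 = 1121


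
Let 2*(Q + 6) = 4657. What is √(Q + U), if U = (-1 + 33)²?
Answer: √13386/2 ≈ 57.849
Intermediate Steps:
U = 1024 (U = 32² = 1024)
Q = 4645/2 (Q = -6 + (½)*4657 = -6 + 4657/2 = 4645/2 ≈ 2322.5)
√(Q + U) = √(4645/2 + 1024) = √(6693/2) = √13386/2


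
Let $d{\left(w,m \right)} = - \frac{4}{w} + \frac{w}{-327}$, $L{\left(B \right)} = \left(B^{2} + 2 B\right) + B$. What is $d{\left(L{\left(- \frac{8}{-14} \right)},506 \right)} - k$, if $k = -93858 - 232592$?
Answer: $\frac{130766921123}{400575} \approx 3.2645 \cdot 10^{5}$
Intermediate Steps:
$L{\left(B \right)} = B^{2} + 3 B$
$k = -326450$ ($k = -93858 - 232592 = -326450$)
$d{\left(w,m \right)} = - \frac{4}{w} - \frac{w}{327}$ ($d{\left(w,m \right)} = - \frac{4}{w} + w \left(- \frac{1}{327}\right) = - \frac{4}{w} - \frac{w}{327}$)
$d{\left(L{\left(- \frac{8}{-14} \right)},506 \right)} - k = \left(- \frac{4}{- \frac{8}{-14} \left(3 - \frac{8}{-14}\right)} - \frac{- \frac{8}{-14} \left(3 - \frac{8}{-14}\right)}{327}\right) - -326450 = \left(- \frac{4}{\left(-8\right) \left(- \frac{1}{14}\right) \left(3 - - \frac{4}{7}\right)} - \frac{\left(-8\right) \left(- \frac{1}{14}\right) \left(3 - - \frac{4}{7}\right)}{327}\right) + 326450 = \left(- \frac{4}{\frac{4}{7} \left(3 + \frac{4}{7}\right)} - \frac{\frac{4}{7} \left(3 + \frac{4}{7}\right)}{327}\right) + 326450 = \left(- \frac{4}{\frac{4}{7} \cdot \frac{25}{7}} - \frac{\frac{4}{7} \cdot \frac{25}{7}}{327}\right) + 326450 = \left(- \frac{4}{\frac{100}{49}} - \frac{100}{16023}\right) + 326450 = \left(\left(-4\right) \frac{49}{100} - \frac{100}{16023}\right) + 326450 = \left(- \frac{49}{25} - \frac{100}{16023}\right) + 326450 = - \frac{787627}{400575} + 326450 = \frac{130766921123}{400575}$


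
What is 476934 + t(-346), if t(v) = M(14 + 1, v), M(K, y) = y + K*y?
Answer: 471398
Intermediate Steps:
t(v) = 16*v (t(v) = v*(1 + (14 + 1)) = v*(1 + 15) = v*16 = 16*v)
476934 + t(-346) = 476934 + 16*(-346) = 476934 - 5536 = 471398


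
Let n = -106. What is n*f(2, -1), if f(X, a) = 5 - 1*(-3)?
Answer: -848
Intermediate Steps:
f(X, a) = 8 (f(X, a) = 5 + 3 = 8)
n*f(2, -1) = -106*8 = -848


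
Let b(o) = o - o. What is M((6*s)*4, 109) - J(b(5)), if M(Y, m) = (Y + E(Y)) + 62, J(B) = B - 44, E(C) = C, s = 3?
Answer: 250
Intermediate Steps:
b(o) = 0
J(B) = -44 + B
M(Y, m) = 62 + 2*Y (M(Y, m) = (Y + Y) + 62 = 2*Y + 62 = 62 + 2*Y)
M((6*s)*4, 109) - J(b(5)) = (62 + 2*((6*3)*4)) - (-44 + 0) = (62 + 2*(18*4)) - 1*(-44) = (62 + 2*72) + 44 = (62 + 144) + 44 = 206 + 44 = 250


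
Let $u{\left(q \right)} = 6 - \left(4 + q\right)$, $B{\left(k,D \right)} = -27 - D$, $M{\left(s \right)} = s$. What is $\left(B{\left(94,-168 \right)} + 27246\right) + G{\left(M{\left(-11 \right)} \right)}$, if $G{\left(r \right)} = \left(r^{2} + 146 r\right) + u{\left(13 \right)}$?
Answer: $25891$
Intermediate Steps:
$u{\left(q \right)} = 2 - q$
$G{\left(r \right)} = -11 + r^{2} + 146 r$ ($G{\left(r \right)} = \left(r^{2} + 146 r\right) + \left(2 - 13\right) = \left(r^{2} + 146 r\right) - 11 = -11 + r^{2} + 146 r$)
$\left(B{\left(94,-168 \right)} + 27246\right) + G{\left(M{\left(-11 \right)} \right)} = \left(\left(-27 - -168\right) + 27246\right) + \left(-11 + \left(-11\right)^{2} + 146 \left(-11\right)\right) = \left(\left(-27 + 168\right) + 27246\right) - 1496 = \left(141 + 27246\right) - 1496 = 27387 - 1496 = 25891$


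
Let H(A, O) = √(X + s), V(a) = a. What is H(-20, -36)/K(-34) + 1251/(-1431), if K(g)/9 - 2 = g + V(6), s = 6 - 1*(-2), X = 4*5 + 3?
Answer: -139/159 - √31/234 ≈ -0.89801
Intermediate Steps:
X = 23 (X = 20 + 3 = 23)
s = 8 (s = 6 + 2 = 8)
K(g) = 72 + 9*g (K(g) = 18 + 9*(g + 6) = 18 + 9*(6 + g) = 18 + (54 + 9*g) = 72 + 9*g)
H(A, O) = √31 (H(A, O) = √(23 + 8) = √31)
H(-20, -36)/K(-34) + 1251/(-1431) = √31/(72 + 9*(-34)) + 1251/(-1431) = √31/(72 - 306) + 1251*(-1/1431) = √31/(-234) - 139/159 = √31*(-1/234) - 139/159 = -√31/234 - 139/159 = -139/159 - √31/234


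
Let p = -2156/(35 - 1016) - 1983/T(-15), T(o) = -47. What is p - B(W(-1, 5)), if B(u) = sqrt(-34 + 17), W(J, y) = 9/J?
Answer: 2046655/46107 - I*sqrt(17) ≈ 44.389 - 4.1231*I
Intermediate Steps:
B(u) = I*sqrt(17) (B(u) = sqrt(-17) = I*sqrt(17))
p = 2046655/46107 (p = -2156/(35 - 1016) - 1983/(-47) = -2156/(-981) - 1983*(-1/47) = -2156*(-1/981) + 1983/47 = 2156/981 + 1983/47 = 2046655/46107 ≈ 44.389)
p - B(W(-1, 5)) = 2046655/46107 - I*sqrt(17)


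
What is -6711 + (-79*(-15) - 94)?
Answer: -5620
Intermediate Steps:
-6711 + (-79*(-15) - 94) = -6711 + (1185 - 94) = -6711 + 1091 = -5620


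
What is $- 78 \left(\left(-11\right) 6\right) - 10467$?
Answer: $-5319$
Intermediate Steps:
$- 78 \left(\left(-11\right) 6\right) - 10467 = \left(-78\right) \left(-66\right) - 10467 = 5148 - 10467 = -5319$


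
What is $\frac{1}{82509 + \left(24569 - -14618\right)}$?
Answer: $\frac{1}{121696} \approx 8.2172 \cdot 10^{-6}$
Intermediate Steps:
$\frac{1}{82509 + \left(24569 - -14618\right)} = \frac{1}{82509 + \left(24569 + 14618\right)} = \frac{1}{82509 + 39187} = \frac{1}{121696}$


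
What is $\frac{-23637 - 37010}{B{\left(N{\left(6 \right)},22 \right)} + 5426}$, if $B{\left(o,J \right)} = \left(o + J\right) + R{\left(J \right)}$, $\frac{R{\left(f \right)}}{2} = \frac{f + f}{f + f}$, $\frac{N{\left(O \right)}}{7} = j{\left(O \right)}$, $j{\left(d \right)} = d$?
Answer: $- \frac{60647}{5492} \approx -11.043$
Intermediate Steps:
$N{\left(O \right)} = 7 O$
$R{\left(f \right)} = 2$ ($R{\left(f \right)} = 2 \frac{f + f}{f + f} = 2 \frac{2 f}{2 f} = 2 \cdot 2 f \frac{1}{2 f} = 2 \cdot 1 = 2$)
$B{\left(o,J \right)} = 2 + J + o$ ($B{\left(o,J \right)} = \left(o + J\right) + 2 = \left(J + o\right) + 2 = 2 + J + o$)
$\frac{-23637 - 37010}{B{\left(N{\left(6 \right)},22 \right)} + 5426} = \frac{-23637 - 37010}{\left(2 + 22 + 7 \cdot 6\right) + 5426} = - \frac{60647}{\left(2 + 22 + 42\right) + 5426} = - \frac{60647}{66 + 5426} = - \frac{60647}{5492}$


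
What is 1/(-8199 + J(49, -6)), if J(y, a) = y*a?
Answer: -1/8493 ≈ -0.00011774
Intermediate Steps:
J(y, a) = a*y
1/(-8199 + J(49, -6)) = 1/(-8199 - 6*49) = 1/(-8199 - 294) = 1/(-8493) = -1/8493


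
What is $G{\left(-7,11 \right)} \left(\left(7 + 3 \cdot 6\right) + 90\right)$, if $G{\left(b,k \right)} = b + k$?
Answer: $460$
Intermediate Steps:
$G{\left(-7,11 \right)} \left(\left(7 + 3 \cdot 6\right) + 90\right) = \left(-7 + 11\right) \left(\left(7 + 3 \cdot 6\right) + 90\right) = 4 \left(\left(7 + 18\right) + 90\right) = 4 \left(25 + 90\right) = 4 \cdot 115 = 460$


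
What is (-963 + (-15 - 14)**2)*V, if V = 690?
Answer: -84180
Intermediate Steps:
(-963 + (-15 - 14)**2)*V = (-963 + (-15 - 14)**2)*690 = (-963 + (-29)**2)*690 = (-963 + 841)*690 = -122*690 = -84180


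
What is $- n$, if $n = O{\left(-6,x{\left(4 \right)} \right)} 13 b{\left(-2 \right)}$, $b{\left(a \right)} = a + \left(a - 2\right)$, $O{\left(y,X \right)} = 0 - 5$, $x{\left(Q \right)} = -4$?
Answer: $-390$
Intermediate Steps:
$O{\left(y,X \right)} = -5$ ($O{\left(y,X \right)} = 0 - 5 = -5$)
$b{\left(a \right)} = -2 + 2 a$ ($b{\left(a \right)} = a + \left(a - 2\right) = a + \left(-2 + a\right) = -2 + 2 a$)
$n = 390$ ($n = \left(-5\right) 13 \left(-2 + 2 \left(-2\right)\right) = - 65 \left(-2 - 4\right) = \left(-65\right) \left(-6\right) = 390$)
$- n = \left(-1\right) 390 = -390$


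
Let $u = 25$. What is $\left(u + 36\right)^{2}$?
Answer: $3721$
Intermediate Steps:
$\left(u + 36\right)^{2} = \left(25 + 36\right)^{2} = 61^{2} = 3721$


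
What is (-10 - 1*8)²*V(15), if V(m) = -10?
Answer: -3240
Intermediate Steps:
(-10 - 1*8)²*V(15) = (-10 - 1*8)²*(-10) = (-10 - 8)²*(-10) = (-18)²*(-10) = 324*(-10) = -3240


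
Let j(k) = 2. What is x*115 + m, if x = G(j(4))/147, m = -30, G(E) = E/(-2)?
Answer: -4525/147 ≈ -30.782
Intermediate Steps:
G(E) = -E/2 (G(E) = E*(-1/2) = -E/2)
x = -1/147 (x = -1/2*2/147 = -1*1/147 = -1/147 ≈ -0.0068027)
x*115 + m = -1/147*115 - 30 = -115/147 - 30 = -4525/147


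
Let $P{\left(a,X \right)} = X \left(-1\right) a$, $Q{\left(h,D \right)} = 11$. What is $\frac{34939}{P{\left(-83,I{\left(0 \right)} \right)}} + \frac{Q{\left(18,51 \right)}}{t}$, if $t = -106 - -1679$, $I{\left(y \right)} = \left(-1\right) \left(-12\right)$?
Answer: $\frac{4997273}{142428} \approx 35.086$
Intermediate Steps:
$I{\left(y \right)} = 12$
$P{\left(a,X \right)} = - X a$
$t = 1573$ ($t = -106 + 1679 = 1573$)
$\frac{34939}{P{\left(-83,I{\left(0 \right)} \right)}} + \frac{Q{\left(18,51 \right)}}{t} = \frac{34939}{\left(-1\right) 12 \left(-83\right)} + \frac{11}{1573} = \frac{34939}{996} + 11 \cdot \frac{1}{1573} = 34939 \cdot \frac{1}{996} + \frac{1}{143} = \frac{34939}{996} + \frac{1}{143} = \frac{4997273}{142428}$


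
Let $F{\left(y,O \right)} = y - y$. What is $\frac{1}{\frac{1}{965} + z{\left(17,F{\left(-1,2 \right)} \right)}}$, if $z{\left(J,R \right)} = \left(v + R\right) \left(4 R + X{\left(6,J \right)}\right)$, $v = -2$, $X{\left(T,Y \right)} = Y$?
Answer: $- \frac{965}{32809} \approx -0.029413$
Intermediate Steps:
$F{\left(y,O \right)} = 0$
$z{\left(J,R \right)} = \left(-2 + R\right) \left(J + 4 R\right)$ ($z{\left(J,R \right)} = \left(-2 + R\right) \left(4 R + J\right) = \left(-2 + R\right) \left(J + 4 R\right)$)
$\frac{1}{\frac{1}{965} + z{\left(17,F{\left(-1,2 \right)} \right)}} = \frac{1}{\frac{1}{965} + \left(\left(-8\right) 0 - 34 + 4 \cdot 0^{2} + 17 \cdot 0\right)} = \frac{1}{\frac{1}{965} + \left(0 - 34 + 4 \cdot 0 + 0\right)} = \frac{1}{\frac{1}{965} + \left(0 - 34 + 0 + 0\right)} = \frac{1}{\frac{1}{965} - 34} = \frac{1}{- \frac{32809}{965}} = - \frac{965}{32809}$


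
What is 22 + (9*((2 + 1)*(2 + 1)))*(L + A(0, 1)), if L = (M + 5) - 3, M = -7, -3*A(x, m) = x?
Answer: -383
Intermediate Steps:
A(x, m) = -x/3
L = -5 (L = (-7 + 5) - 3 = -2 - 3 = -5)
22 + (9*((2 + 1)*(2 + 1)))*(L + A(0, 1)) = 22 + (9*((2 + 1)*(2 + 1)))*(-5 - ⅓*0) = 22 + (9*(3*3))*(-5 + 0) = 22 + (9*9)*(-5) = 22 + 81*(-5) = 22 - 405 = -383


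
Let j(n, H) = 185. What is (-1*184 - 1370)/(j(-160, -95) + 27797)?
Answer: -777/13991 ≈ -0.055536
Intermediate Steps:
(-1*184 - 1370)/(j(-160, -95) + 27797) = (-1*184 - 1370)/(185 + 27797) = (-184 - 1370)/27982 = -1554*1/27982 = -777/13991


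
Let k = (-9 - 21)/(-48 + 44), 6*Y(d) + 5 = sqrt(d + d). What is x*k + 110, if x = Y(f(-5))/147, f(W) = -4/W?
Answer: 64655/588 + sqrt(10)/294 ≈ 109.97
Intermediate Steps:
Y(d) = -5/6 + sqrt(2)*sqrt(d)/6 (Y(d) = -5/6 + sqrt(d + d)/6 = -5/6 + sqrt(2*d)/6 = -5/6 + (sqrt(2)*sqrt(d))/6 = -5/6 + sqrt(2)*sqrt(d)/6)
x = -5/882 + sqrt(10)/2205 (x = (-5/6 + sqrt(2)*sqrt(-4/(-5))/6)/147 = (-5/6 + sqrt(2)*sqrt(-4*(-1/5))/6)*(1/147) = (-5/6 + sqrt(2)*sqrt(4/5)/6)*(1/147) = (-5/6 + sqrt(2)*(2*sqrt(5)/5)/6)*(1/147) = (-5/6 + sqrt(10)/15)*(1/147) = -5/882 + sqrt(10)/2205 ≈ -0.0042348)
k = 15/2 (k = -30/(-4) = -30*(-1/4) = 15/2 ≈ 7.5000)
x*k + 110 = (-5/882 + sqrt(10)/2205)*(15/2) + 110 = (-25/588 + sqrt(10)/294) + 110 = 64655/588 + sqrt(10)/294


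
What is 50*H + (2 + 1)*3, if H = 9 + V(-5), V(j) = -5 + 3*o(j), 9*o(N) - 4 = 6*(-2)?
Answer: 227/3 ≈ 75.667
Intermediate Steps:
o(N) = -8/9 (o(N) = 4/9 + (6*(-2))/9 = 4/9 + (1/9)*(-12) = 4/9 - 4/3 = -8/9)
V(j) = -23/3 (V(j) = -5 + 3*(-8/9) = -5 - 8/3 = -23/3)
H = 4/3 (H = 9 - 23/3 = 4/3 ≈ 1.3333)
50*H + (2 + 1)*3 = 50*(4/3) + (2 + 1)*3 = 200/3 + 3*3 = 200/3 + 9 = 227/3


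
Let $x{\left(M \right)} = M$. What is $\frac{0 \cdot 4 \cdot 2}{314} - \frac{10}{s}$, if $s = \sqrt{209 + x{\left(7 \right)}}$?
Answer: $- \frac{5 \sqrt{6}}{18} \approx -0.68041$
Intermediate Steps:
$s = 6 \sqrt{6}$ ($s = \sqrt{209 + 7} = \sqrt{216} = 6 \sqrt{6} \approx 14.697$)
$\frac{0 \cdot 4 \cdot 2}{314} - \frac{10}{s} = \frac{0 \cdot 4 \cdot 2}{314} - \frac{10}{6 \sqrt{6}} = 0 \cdot 2 \cdot \frac{1}{314} - 10 \frac{\sqrt{6}}{36} = 0 \cdot \frac{1}{314} - \frac{5 \sqrt{6}}{18} = 0 - \frac{5 \sqrt{6}}{18} = - \frac{5 \sqrt{6}}{18}$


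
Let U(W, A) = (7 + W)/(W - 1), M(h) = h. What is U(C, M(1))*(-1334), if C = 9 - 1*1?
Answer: -20010/7 ≈ -2858.6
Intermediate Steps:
C = 8 (C = 9 - 1 = 8)
U(W, A) = (7 + W)/(-1 + W)
U(C, M(1))*(-1334) = ((7 + 8)/(-1 + 8))*(-1334) = (15/7)*(-1334) = -20010/7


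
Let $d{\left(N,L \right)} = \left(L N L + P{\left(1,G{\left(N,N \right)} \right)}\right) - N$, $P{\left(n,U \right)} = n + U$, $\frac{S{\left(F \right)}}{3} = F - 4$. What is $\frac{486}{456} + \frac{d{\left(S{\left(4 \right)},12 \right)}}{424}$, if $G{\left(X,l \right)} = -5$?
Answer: $\frac{4255}{4028} \approx 1.0564$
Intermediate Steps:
$S{\left(F \right)} = -12 + 3 F$ ($S{\left(F \right)} = 3 \left(F - 4\right) = 3 \left(-4 + F\right) = -12 + 3 F$)
$P{\left(n,U \right)} = U + n$
$d{\left(N,L \right)} = -4 - N + N L^{2}$ ($d{\left(N,L \right)} = \left(L N L + \left(-5 + 1\right)\right) - N = \left(N L^{2} - 4\right) - N = \left(-4 + N L^{2}\right) - N = -4 - N + N L^{2}$)
$\frac{486}{456} + \frac{d{\left(S{\left(4 \right)},12 \right)}}{424} = \frac{486}{456} + \frac{-4 - \left(-12 + 3 \cdot 4\right) + \left(-12 + 3 \cdot 4\right) 12^{2}}{424} = 486 \cdot \frac{1}{456} + \left(-4 - \left(-12 + 12\right) + \left(-12 + 12\right) 144\right) \frac{1}{424} = \frac{81}{76} + \left(-4 - 0 + 0 \cdot 144\right) \frac{1}{424} = \frac{81}{76} + \left(-4 + 0 + 0\right) \frac{1}{424} = \frac{81}{76} - \frac{1}{106} = \frac{4255}{4028}$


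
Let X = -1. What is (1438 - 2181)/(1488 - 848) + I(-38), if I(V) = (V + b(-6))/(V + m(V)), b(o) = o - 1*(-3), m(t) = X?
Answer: -2737/24960 ≈ -0.10966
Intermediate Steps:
m(t) = -1
b(o) = 3 + o (b(o) = o + 3 = 3 + o)
I(V) = (-3 + V)/(-1 + V) (I(V) = (V + (3 - 6))/(V - 1) = (V - 3)/(-1 + V) = (-3 + V)/(-1 + V))
(1438 - 2181)/(1488 - 848) + I(-38) = (1438 - 2181)/(1488 - 848) + (-3 - 38)/(-1 - 38) = -743/640 - 41/(-39) = -743*1/640 - 1/39*(-41) = -743/640 + 41/39 = -2737/24960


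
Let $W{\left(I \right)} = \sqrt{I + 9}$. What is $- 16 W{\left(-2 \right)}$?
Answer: $- 16 \sqrt{7} \approx -42.332$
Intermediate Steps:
$W{\left(I \right)} = \sqrt{9 + I}$
$- 16 W{\left(-2 \right)} = - 16 \sqrt{9 - 2} = - 16 \sqrt{7}$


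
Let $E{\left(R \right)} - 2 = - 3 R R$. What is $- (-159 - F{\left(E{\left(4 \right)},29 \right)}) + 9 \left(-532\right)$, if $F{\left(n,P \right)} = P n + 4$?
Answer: $-5959$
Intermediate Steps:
$E{\left(R \right)} = 2 - 3 R^{2}$ ($E{\left(R \right)} = 2 + - 3 R R = 2 - 3 R^{2}$)
$F{\left(n,P \right)} = 4 + P n$
$- (-159 - F{\left(E{\left(4 \right)},29 \right)}) + 9 \left(-532\right) = - (-159 - \left(4 + 29 \left(2 - 3 \cdot 4^{2}\right)\right)) + 9 \left(-532\right) = - (-159 - \left(4 + 29 \left(2 - 48\right)\right)) - 4788 = - (-159 - \left(4 + 29 \left(-46\right)\right)) - 4788 = - (-159 - \left(4 - 1334\right)) - 4788 = - (-159 - -1330) - 4788 = - (-159 + 1330) - 4788 = \left(-1\right) 1171 - 4788 = -1171 - 4788 = -5959$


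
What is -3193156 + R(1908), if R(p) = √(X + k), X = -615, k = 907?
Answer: -3193156 + 2*√73 ≈ -3.1931e+6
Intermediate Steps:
R(p) = 2*√73 (R(p) = √(-615 + 907) = √292 = 2*√73)
-3193156 + R(1908) = -3193156 + 2*√73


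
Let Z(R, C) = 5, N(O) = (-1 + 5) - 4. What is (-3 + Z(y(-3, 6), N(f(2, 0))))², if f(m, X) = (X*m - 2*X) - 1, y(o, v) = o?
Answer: 4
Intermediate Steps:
f(m, X) = -1 - 2*X + X*m (f(m, X) = (-2*X + X*m) - 1 = -1 - 2*X + X*m)
N(O) = 0 (N(O) = 4 - 4 = 0)
(-3 + Z(y(-3, 6), N(f(2, 0))))² = (-3 + 5)² = 2² = 4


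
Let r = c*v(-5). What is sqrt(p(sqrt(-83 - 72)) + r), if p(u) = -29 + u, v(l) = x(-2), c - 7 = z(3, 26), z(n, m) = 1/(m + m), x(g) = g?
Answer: sqrt(-29094 + 676*I*sqrt(155))/26 ≈ 0.93929 + 6.6273*I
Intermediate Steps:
z(n, m) = 1/(2*m)
c = 365/52 (c = 7 + (1/2)/26 = 7 + (1/2)*(1/26) = 7 + 1/52 = 365/52 ≈ 7.0192)
v(l) = -2
r = -365/26 (r = (365/52)*(-2) = -365/26 ≈ -14.038)
sqrt(p(sqrt(-83 - 72)) + r) = sqrt((-29 + sqrt(-83 - 72)) - 365/26) = sqrt((-29 + sqrt(-155)) - 365/26) = sqrt((-29 + I*sqrt(155)) - 365/26) = sqrt(-1119/26 + I*sqrt(155))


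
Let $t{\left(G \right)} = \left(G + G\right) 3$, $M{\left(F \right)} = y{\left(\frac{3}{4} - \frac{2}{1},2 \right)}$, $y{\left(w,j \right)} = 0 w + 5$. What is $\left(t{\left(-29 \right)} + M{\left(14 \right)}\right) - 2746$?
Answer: $-2915$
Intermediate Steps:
$y{\left(w,j \right)} = 5$ ($y{\left(w,j \right)} = 0 + 5 = 5$)
$M{\left(F \right)} = 5$
$t{\left(G \right)} = 6 G$ ($t{\left(G \right)} = 2 G 3 = 6 G$)
$\left(t{\left(-29 \right)} + M{\left(14 \right)}\right) - 2746 = \left(6 \left(-29\right) + 5\right) - 2746 = \left(-174 + 5\right) - 2746 = -169 - 2746 = -2915$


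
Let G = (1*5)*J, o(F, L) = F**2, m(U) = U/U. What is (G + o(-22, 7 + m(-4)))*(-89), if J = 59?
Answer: -69331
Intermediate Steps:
m(U) = 1
G = 295 (G = (1*5)*59 = 5*59 = 295)
(G + o(-22, 7 + m(-4)))*(-89) = (295 + (-22)**2)*(-89) = (295 + 484)*(-89) = 779*(-89) = -69331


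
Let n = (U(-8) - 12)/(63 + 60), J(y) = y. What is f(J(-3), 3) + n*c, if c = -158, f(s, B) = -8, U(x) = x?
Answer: 2176/123 ≈ 17.691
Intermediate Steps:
n = -20/123 (n = (-8 - 12)/(63 + 60) = -20/123 ≈ -0.16260)
f(J(-3), 3) + n*c = -8 - 20/123*(-158) = -8 + 3160/123 = 2176/123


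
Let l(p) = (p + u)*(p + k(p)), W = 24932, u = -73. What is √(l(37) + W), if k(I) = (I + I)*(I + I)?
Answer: 4*I*√10846 ≈ 416.58*I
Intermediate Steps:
k(I) = 4*I² (k(I) = (2*I)*(2*I) = 4*I²)
l(p) = (-73 + p)*(p + 4*p²) (l(p) = (p - 73)*(p + 4*p²) = (-73 + p)*(p + 4*p²))
√(l(37) + W) = √(37*(-73 - 291*37 + 4*37²) + 24932) = √(37*(-73 - 10767 + 4*1369) + 24932) = √(37*(-73 - 10767 + 5476) + 24932) = √(37*(-5364) + 24932) = √(-198468 + 24932) = √(-173536) = 4*I*√10846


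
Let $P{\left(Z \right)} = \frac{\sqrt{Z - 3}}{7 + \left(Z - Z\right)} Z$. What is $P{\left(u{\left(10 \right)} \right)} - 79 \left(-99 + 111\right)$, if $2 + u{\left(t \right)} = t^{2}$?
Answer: $-948 + 14 \sqrt{95} \approx -811.54$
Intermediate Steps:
$u{\left(t \right)} = -2 + t^{2}$
$P{\left(Z \right)} = \frac{Z \sqrt{-3 + Z}}{7}$ ($P{\left(Z \right)} = \frac{\sqrt{-3 + Z}}{7 + 0} Z = \frac{\sqrt{-3 + Z}}{7} Z = \frac{Z \sqrt{-3 + Z}}{7}$)
$P{\left(u{\left(10 \right)} \right)} - 79 \left(-99 + 111\right) = \frac{\left(-2 + 10^{2}\right) \sqrt{-3 - \left(2 - 10^{2}\right)}}{7} - 79 \left(-99 + 111\right) = \frac{\left(-2 + 100\right) \sqrt{-3 + \left(-2 + 100\right)}}{7} - 948 = \frac{1}{7} \cdot 98 \sqrt{-3 + 98} - 948 = \frac{1}{7} \cdot 98 \sqrt{95} - 948 = 14 \sqrt{95} - 948 = -948 + 14 \sqrt{95}$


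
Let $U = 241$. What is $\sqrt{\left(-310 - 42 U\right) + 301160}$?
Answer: $2 \sqrt{72682} \approx 539.19$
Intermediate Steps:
$\sqrt{\left(-310 - 42 U\right) + 301160} = \sqrt{\left(-310 - 10122\right) + 301160} = \sqrt{-10432 + 301160} = \sqrt{290728} = 2 \sqrt{72682}$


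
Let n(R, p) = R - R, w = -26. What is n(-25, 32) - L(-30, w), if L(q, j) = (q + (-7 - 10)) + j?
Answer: 73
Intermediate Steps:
n(R, p) = 0
L(q, j) = -17 + j + q (L(q, j) = (q - 17) + j = (-17 + q) + j = -17 + j + q)
n(-25, 32) - L(-30, w) = 0 - (-17 - 26 - 30) = 0 - 1*(-73) = 0 + 73 = 73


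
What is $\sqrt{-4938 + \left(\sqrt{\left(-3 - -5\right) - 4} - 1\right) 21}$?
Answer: $\sqrt{-4959 + 21 i \sqrt{2}} \approx 0.2109 + 70.421 i$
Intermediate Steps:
$\sqrt{-4938 + \left(\sqrt{\left(-3 - -5\right) - 4} - 1\right) 21} = \sqrt{-4938 + \left(\sqrt{\left(-3 + 5\right) - 4} - 1\right) 21} = \sqrt{-4938 + \left(\sqrt{2 - 4} - 1\right) 21} = \sqrt{-4938 + \left(\sqrt{-2} - 1\right) 21} = \sqrt{-4938 + \left(i \sqrt{2} - 1\right) 21} = \sqrt{-4938 + \left(-1 + i \sqrt{2}\right) 21} = \sqrt{-4938 - \left(21 - 21 i \sqrt{2}\right)} = \sqrt{-4959 + 21 i \sqrt{2}}$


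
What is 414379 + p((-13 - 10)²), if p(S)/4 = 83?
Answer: 414711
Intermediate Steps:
p(S) = 332 (p(S) = 4*83 = 332)
414379 + p((-13 - 10)²) = 414379 + 332 = 414711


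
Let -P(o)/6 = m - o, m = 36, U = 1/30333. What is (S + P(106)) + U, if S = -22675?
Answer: -675060914/30333 ≈ -22255.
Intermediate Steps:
U = 1/30333 ≈ 3.2967e-5
P(o) = -216 + 6*o (P(o) = -6*(36 - o) = -216 + 6*o)
(S + P(106)) + U = (-22675 + (-216 + 6*106)) + 1/30333 = (-22675 + (-216 + 636)) + 1/30333 = (-22675 + 420) + 1/30333 = -22255 + 1/30333 = -675060914/30333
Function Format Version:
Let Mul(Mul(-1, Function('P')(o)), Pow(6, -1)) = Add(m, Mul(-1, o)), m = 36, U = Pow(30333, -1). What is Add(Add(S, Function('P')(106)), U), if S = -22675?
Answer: Rational(-675060914, 30333) ≈ -22255.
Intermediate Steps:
U = Rational(1, 30333) ≈ 3.2967e-5
Function('P')(o) = Add(-216, Mul(6, o)) (Function('P')(o) = Mul(-6, Add(36, Mul(-1, o))) = Add(-216, Mul(6, o)))
Add(Add(S, Function('P')(106)), U) = Add(Add(-22675, Add(-216, Mul(6, 106))), Rational(1, 30333)) = Add(Add(-22675, Add(-216, 636)), Rational(1, 30333)) = Add(Add(-22675, 420), Rational(1, 30333)) = Add(-22255, Rational(1, 30333)) = Rational(-675060914, 30333)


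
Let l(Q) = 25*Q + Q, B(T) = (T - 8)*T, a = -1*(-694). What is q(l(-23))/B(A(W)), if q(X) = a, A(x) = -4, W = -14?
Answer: 347/24 ≈ 14.458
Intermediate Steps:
a = 694
B(T) = T*(-8 + T) (B(T) = (-8 + T)*T = T*(-8 + T))
l(Q) = 26*Q
q(X) = 694
q(l(-23))/B(A(W)) = 694/((-4*(-8 - 4))) = 694/((-4*(-12))) = 694/48 = 694*(1/48) = 347/24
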